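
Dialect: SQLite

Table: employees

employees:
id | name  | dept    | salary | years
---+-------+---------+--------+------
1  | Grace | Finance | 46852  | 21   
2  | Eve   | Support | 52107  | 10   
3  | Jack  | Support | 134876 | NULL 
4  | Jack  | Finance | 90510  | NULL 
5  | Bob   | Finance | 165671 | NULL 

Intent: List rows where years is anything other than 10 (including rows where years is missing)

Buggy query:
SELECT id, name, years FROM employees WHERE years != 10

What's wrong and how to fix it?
Bug: Inequality against NULL is unknown, not true; rows with NULL are dropped

Fix: Add an explicit OR years IS NULL to include the missing-value rows

Corrected query:
SELECT id, name, years FROM employees WHERE years != 10 OR years IS NULL

Result:
id | name  | years
---+-------+------
1  | Grace | 21   
3  | Jack  | NULL 
4  | Jack  | NULL 
5  | Bob   | NULL 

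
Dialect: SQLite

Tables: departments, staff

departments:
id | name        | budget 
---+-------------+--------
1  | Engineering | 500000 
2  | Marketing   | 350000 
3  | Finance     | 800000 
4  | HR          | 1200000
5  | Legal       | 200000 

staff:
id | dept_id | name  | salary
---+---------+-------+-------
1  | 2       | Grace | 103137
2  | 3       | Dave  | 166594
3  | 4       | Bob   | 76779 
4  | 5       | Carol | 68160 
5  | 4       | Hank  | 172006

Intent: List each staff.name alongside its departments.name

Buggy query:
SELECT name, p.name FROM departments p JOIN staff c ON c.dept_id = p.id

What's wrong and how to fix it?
Bug: Both tables have a 'name' column; the unqualified reference is ambiguous

Fix: Qualify the column with its table alias (c.name)

Corrected query:
SELECT c.name, p.name FROM departments p JOIN staff c ON c.dept_id = p.id

Result:
name  | name     
------+----------
Grace | Marketing
Dave  | Finance  
Bob   | HR       
Carol | Legal    
Hank  | HR       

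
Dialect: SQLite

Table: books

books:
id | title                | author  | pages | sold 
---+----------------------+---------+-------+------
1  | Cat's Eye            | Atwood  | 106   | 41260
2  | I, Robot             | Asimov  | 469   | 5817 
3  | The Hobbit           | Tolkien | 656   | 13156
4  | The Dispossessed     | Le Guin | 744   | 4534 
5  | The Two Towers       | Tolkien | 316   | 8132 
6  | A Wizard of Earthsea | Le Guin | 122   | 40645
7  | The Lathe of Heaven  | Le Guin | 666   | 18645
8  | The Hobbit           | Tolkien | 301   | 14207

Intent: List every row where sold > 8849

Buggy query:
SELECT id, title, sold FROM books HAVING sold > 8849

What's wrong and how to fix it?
Bug: HAVING filters the output of aggregation, but this query has no GROUP BY and no aggregate functions, so SQLite rejects it (HAVING clause on a non-aggregate query); the condition here is per row

Fix: Replace HAVING with WHERE since the condition applies to individual rows

Corrected query:
SELECT id, title, sold FROM books WHERE sold > 8849

Result:
id | title                | sold 
---+----------------------+------
1  | Cat's Eye            | 41260
3  | The Hobbit           | 13156
6  | A Wizard of Earthsea | 40645
7  | The Lathe of Heaven  | 18645
8  | The Hobbit           | 14207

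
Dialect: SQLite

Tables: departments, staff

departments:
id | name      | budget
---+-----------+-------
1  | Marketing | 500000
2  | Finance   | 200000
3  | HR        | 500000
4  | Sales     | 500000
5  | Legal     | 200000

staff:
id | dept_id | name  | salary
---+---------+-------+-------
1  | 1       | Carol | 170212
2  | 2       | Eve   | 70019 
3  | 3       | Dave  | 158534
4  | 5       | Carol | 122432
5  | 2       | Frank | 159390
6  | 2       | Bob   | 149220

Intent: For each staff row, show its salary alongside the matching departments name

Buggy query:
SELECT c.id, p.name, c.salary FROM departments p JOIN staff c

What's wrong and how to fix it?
Bug: Missing join condition: each staff row is matched to all departments rows instead of just its own

Fix: Add ON c.dept_id = p.id to the JOIN

Corrected query:
SELECT c.id, p.name, c.salary FROM departments p JOIN staff c ON c.dept_id = p.id

Result:
id | name      | salary
---+-----------+-------
1  | Marketing | 170212
2  | Finance   | 70019 
3  | HR        | 158534
4  | Legal     | 122432
5  | Finance   | 159390
6  | Finance   | 149220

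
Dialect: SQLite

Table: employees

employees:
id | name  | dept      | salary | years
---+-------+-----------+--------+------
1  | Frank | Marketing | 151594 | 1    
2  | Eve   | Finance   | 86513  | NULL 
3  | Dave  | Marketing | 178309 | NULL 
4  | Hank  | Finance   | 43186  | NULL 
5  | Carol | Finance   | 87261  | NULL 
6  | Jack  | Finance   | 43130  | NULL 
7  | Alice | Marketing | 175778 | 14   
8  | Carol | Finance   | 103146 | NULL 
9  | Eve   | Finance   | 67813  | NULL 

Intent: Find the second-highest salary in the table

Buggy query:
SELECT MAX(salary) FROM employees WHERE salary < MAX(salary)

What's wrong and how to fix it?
Bug: MAX(salary) on the right of the comparison is an aggregate-in-WHERE error

Fix: Compute the overall MAX in a subquery, then take MAX of rows below it

Corrected query:
SELECT MAX(salary) FROM employees WHERE salary < (SELECT MAX(salary) FROM employees)

Result:
MAX(salary)
-----------
175778     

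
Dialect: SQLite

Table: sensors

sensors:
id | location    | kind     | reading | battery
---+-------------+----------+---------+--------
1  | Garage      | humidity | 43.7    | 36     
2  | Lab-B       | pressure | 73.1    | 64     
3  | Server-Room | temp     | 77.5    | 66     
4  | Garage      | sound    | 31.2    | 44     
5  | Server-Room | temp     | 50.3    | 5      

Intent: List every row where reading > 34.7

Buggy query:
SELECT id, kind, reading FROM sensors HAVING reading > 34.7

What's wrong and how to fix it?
Bug: This is a non-aggregate query (no GROUP BY, no aggregates), so in SQLite the HAVING clause is invalid here; a row-level condition belongs in WHERE

Fix: Use WHERE for row-level filtering

Corrected query:
SELECT id, kind, reading FROM sensors WHERE reading > 34.7

Result:
id | kind     | reading
---+----------+--------
1  | humidity | 43.7   
2  | pressure | 73.1   
3  | temp     | 77.5   
5  | temp     | 50.3   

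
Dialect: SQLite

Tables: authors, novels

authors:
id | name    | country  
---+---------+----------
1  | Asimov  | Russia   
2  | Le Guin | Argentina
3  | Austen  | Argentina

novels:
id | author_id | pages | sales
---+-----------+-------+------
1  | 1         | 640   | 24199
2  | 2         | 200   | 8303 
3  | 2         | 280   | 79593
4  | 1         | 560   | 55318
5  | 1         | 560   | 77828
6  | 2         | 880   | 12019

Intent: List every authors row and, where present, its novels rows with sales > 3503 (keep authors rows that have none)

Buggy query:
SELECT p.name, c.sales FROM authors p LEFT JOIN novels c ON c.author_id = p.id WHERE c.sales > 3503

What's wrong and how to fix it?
Bug: A WHERE condition on the right-hand table after LEFT JOIN drops unmatched parents

Fix: Put 'c.sales > 3503' in the JOIN's ON clause instead of WHERE

Corrected query:
SELECT p.name, c.sales FROM authors p LEFT JOIN novels c ON c.author_id = p.id AND c.sales > 3503

Result:
name    | sales
--------+------
Asimov  | 24199
Asimov  | 55318
Asimov  | 77828
Le Guin | 8303 
Le Guin | 12019
Le Guin | 79593
Austen  | NULL 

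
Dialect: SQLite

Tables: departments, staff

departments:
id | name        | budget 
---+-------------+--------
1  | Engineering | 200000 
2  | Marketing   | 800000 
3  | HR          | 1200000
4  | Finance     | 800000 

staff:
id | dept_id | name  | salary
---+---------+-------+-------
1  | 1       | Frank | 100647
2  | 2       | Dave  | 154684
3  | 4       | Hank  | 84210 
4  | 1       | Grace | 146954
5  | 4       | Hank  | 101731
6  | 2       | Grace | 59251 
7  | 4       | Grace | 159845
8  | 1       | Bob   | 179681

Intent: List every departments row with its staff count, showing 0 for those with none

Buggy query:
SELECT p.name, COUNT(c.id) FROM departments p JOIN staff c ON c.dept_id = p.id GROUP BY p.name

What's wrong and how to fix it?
Bug: INNER JOIN drops departments rows that have no matching staff rows

Fix: Switch to LEFT JOIN to retain unmatched parent rows

Corrected query:
SELECT p.name, COUNT(c.id) FROM departments p LEFT JOIN staff c ON c.dept_id = p.id GROUP BY p.name

Result:
name        | COUNT(c.id)
------------+------------
Engineering | 3          
Finance     | 3          
HR          | 0          
Marketing   | 2          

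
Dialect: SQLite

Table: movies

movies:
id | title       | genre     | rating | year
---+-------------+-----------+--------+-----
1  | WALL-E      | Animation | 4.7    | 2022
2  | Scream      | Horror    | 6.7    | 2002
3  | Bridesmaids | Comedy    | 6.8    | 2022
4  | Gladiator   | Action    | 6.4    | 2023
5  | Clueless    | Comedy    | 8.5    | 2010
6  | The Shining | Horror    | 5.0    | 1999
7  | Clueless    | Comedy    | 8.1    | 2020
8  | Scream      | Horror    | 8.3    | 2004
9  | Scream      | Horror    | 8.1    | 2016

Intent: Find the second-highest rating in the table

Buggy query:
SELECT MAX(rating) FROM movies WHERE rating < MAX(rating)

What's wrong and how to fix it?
Bug: The inner MAX is an aggregate inside WHERE, which is not allowed

Fix: Compute the overall MAX in a subquery, then take MAX of rows below it

Corrected query:
SELECT MAX(rating) FROM movies WHERE rating < (SELECT MAX(rating) FROM movies)

Result:
MAX(rating)
-----------
8.3        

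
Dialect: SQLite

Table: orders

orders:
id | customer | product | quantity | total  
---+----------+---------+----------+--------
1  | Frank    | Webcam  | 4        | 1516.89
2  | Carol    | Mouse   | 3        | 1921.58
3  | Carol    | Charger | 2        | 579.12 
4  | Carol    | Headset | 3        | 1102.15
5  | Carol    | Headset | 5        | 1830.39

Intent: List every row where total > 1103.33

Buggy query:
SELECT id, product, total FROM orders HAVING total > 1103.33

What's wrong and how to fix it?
Bug: HAVING filters the output of aggregation, but this query has no GROUP BY and no aggregate functions, so SQLite rejects it (HAVING clause on a non-aggregate query); the condition here is per row

Fix: Use WHERE for row-level filtering

Corrected query:
SELECT id, product, total FROM orders WHERE total > 1103.33

Result:
id | product | total  
---+---------+--------
1  | Webcam  | 1516.89
2  | Mouse   | 1921.58
5  | Headset | 1830.39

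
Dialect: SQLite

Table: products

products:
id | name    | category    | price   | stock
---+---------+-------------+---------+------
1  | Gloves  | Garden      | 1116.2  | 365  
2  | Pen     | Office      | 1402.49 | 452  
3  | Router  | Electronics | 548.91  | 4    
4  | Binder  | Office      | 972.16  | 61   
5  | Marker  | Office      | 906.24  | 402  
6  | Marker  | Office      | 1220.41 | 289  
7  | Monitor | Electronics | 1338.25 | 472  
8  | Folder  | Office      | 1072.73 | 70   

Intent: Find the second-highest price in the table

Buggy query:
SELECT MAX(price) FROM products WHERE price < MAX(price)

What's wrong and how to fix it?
Bug: MAX(price) on the right of the comparison is an aggregate-in-WHERE error

Fix: Put the inner MAX in a scalar subquery

Corrected query:
SELECT MAX(price) FROM products WHERE price < (SELECT MAX(price) FROM products)

Result:
MAX(price)
----------
1338.25   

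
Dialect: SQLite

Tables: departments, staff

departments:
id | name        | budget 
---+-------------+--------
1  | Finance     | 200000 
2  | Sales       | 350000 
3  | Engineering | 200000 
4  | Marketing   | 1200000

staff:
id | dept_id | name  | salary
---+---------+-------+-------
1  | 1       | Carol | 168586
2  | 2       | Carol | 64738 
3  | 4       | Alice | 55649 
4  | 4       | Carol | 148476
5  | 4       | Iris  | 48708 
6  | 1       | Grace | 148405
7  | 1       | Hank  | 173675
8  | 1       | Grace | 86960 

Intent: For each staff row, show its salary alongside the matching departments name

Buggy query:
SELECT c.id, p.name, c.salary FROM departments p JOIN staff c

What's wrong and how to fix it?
Bug: Missing join condition: each staff row is matched to all departments rows instead of just its own

Fix: Specify the join condition linking the foreign key to the parent id

Corrected query:
SELECT c.id, p.name, c.salary FROM departments p JOIN staff c ON c.dept_id = p.id

Result:
id | name      | salary
---+-----------+-------
1  | Finance   | 168586
2  | Sales     | 64738 
3  | Marketing | 55649 
4  | Marketing | 148476
5  | Marketing | 48708 
6  | Finance   | 148405
7  | Finance   | 173675
8  | Finance   | 86960 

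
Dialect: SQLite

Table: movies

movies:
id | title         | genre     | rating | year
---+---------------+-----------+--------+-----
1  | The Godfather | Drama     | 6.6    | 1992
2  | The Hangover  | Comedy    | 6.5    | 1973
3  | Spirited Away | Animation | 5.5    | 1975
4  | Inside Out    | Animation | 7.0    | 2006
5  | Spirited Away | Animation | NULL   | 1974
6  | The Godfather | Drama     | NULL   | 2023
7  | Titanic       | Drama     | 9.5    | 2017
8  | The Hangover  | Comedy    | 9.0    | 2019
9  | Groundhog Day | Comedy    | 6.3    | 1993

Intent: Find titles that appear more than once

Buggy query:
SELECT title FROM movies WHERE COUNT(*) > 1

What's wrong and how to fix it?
Bug: COUNT(*) is an aggregate and cannot be used in WHERE

Fix: Group first, then use HAVING for the count condition

Corrected query:
SELECT title FROM movies GROUP BY title HAVING COUNT(*) > 1

Result:
title        
-------------
Spirited Away
The Godfather
The Hangover 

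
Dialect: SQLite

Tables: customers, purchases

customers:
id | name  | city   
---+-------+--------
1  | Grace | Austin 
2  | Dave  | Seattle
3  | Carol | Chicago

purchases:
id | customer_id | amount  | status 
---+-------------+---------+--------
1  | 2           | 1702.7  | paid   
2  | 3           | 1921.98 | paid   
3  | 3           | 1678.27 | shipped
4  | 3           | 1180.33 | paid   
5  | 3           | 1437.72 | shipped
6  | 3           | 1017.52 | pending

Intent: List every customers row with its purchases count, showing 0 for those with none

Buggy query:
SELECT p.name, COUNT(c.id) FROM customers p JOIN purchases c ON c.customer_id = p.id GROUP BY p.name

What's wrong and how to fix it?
Bug: An inner join excludes parents with zero children

Fix: Use LEFT JOIN so parents without children still appear (COUNT(c.id) gives 0)

Corrected query:
SELECT p.name, COUNT(c.id) FROM customers p LEFT JOIN purchases c ON c.customer_id = p.id GROUP BY p.name

Result:
name  | COUNT(c.id)
------+------------
Carol | 5          
Dave  | 1          
Grace | 0          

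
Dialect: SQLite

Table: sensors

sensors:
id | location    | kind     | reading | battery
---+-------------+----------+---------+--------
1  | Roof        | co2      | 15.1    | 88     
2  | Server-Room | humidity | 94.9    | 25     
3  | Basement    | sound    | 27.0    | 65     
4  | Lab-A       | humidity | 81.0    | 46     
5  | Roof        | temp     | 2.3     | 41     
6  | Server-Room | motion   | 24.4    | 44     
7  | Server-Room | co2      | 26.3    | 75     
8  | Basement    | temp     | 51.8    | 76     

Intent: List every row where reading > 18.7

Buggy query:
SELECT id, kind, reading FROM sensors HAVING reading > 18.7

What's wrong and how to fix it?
Bug: This is a non-aggregate query (no GROUP BY, no aggregates), so in SQLite the HAVING clause is invalid here; a row-level condition belongs in WHERE

Fix: Use WHERE for row-level filtering

Corrected query:
SELECT id, kind, reading FROM sensors WHERE reading > 18.7

Result:
id | kind     | reading
---+----------+--------
2  | humidity | 94.9   
3  | sound    | 27     
4  | humidity | 81     
6  | motion   | 24.4   
7  | co2      | 26.3   
8  | temp     | 51.8   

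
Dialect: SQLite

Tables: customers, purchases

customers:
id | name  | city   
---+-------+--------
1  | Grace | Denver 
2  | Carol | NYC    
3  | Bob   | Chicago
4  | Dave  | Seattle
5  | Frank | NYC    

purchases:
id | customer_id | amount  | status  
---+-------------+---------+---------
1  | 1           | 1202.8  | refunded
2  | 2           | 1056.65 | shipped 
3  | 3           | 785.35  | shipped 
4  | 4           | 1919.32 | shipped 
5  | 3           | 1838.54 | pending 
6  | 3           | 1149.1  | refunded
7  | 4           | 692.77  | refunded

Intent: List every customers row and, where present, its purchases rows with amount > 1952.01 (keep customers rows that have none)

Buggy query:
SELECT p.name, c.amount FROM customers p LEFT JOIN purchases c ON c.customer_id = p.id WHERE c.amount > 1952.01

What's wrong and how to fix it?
Bug: A WHERE condition on the right-hand table after LEFT JOIN drops unmatched parents

Fix: Move the right-table condition into the ON clause so unmatched parents are kept

Corrected query:
SELECT p.name, c.amount FROM customers p LEFT JOIN purchases c ON c.customer_id = p.id AND c.amount > 1952.01

Result:
name  | amount
------+-------
Grace | NULL  
Carol | NULL  
Bob   | NULL  
Dave  | NULL  
Frank | NULL  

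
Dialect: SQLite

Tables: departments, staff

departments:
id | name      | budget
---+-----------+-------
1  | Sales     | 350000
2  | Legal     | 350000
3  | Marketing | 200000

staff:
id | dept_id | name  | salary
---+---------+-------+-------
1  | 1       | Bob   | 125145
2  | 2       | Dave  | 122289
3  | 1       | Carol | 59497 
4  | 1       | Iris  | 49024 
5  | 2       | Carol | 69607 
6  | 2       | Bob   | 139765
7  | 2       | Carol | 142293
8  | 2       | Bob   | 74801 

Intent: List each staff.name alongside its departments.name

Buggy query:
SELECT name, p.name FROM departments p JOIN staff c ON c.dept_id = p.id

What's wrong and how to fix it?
Bug: 'name' exists in both joined tables, so the database can't tell which one is meant

Fix: Qualify the column with its table alias (c.name)

Corrected query:
SELECT c.name, p.name FROM departments p JOIN staff c ON c.dept_id = p.id

Result:
name  | name 
------+------
Bob   | Sales
Dave  | Legal
Carol | Sales
Iris  | Sales
Carol | Legal
Bob   | Legal
Carol | Legal
Bob   | Legal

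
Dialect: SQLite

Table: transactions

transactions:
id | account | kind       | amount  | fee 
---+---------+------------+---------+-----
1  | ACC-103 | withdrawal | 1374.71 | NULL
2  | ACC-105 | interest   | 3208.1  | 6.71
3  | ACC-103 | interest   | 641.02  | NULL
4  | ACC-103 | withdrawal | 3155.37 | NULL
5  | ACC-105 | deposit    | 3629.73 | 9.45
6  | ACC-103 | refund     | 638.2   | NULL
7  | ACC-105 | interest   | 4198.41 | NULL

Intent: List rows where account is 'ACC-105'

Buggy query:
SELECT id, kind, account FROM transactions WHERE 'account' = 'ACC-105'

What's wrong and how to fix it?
Bug: 'account' in single quotes is a string literal, not the column; the comparison is literal-vs-literal and never true

Fix: Remove the quotes around the column name (or use double quotes for an identifier)

Corrected query:
SELECT id, kind, account FROM transactions WHERE account = 'ACC-105'

Result:
id | kind     | account
---+----------+--------
2  | interest | ACC-105
5  | deposit  | ACC-105
7  | interest | ACC-105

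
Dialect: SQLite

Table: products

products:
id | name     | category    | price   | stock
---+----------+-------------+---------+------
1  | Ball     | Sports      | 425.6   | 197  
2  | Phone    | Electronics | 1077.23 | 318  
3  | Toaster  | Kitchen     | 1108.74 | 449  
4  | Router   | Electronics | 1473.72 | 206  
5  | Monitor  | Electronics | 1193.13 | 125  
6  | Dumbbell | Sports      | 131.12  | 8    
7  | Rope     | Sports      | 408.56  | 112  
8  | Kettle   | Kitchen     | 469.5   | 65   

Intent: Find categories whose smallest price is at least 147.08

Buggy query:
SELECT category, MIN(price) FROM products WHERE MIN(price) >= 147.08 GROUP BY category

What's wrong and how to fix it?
Bug: Aggregates like MIN are computed per group after WHERE runs

Fix: Use HAVING for the per-group MIN condition

Corrected query:
SELECT category, MIN(price) FROM products GROUP BY category HAVING MIN(price) >= 147.08

Result:
category    | MIN(price)
------------+-----------
Electronics | 1077.23   
Kitchen     | 469.5     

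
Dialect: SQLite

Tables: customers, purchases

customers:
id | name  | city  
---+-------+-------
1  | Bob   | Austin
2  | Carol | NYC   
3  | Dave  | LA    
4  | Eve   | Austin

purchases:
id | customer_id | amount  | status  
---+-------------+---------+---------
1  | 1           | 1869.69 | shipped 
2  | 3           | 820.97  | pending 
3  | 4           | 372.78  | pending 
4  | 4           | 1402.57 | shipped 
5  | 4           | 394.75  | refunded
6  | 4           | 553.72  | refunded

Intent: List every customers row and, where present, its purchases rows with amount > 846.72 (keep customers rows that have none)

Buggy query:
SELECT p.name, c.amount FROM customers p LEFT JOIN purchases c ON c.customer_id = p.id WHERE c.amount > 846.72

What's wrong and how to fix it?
Bug: Filtering c.amount in WHERE discards the NULL rows produced by LEFT JOIN, turning it into an inner join

Fix: Put 'c.amount > 846.72' in the JOIN's ON clause instead of WHERE

Corrected query:
SELECT p.name, c.amount FROM customers p LEFT JOIN purchases c ON c.customer_id = p.id AND c.amount > 846.72

Result:
name  | amount 
------+--------
Bob   | 1869.69
Carol | NULL   
Dave  | NULL   
Eve   | 1402.57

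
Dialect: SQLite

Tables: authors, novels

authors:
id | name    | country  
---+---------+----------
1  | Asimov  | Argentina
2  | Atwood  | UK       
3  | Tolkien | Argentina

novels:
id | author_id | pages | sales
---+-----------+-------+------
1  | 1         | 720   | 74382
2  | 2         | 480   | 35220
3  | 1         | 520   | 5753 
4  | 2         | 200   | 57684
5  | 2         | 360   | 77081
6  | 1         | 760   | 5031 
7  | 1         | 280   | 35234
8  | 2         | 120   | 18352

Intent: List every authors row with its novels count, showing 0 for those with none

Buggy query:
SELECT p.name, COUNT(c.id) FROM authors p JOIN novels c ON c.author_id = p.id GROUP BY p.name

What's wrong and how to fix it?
Bug: An inner join excludes parents with zero children

Fix: Use LEFT JOIN so parents without children still appear (COUNT(c.id) gives 0)

Corrected query:
SELECT p.name, COUNT(c.id) FROM authors p LEFT JOIN novels c ON c.author_id = p.id GROUP BY p.name

Result:
name    | COUNT(c.id)
--------+------------
Asimov  | 4          
Atwood  | 4          
Tolkien | 0          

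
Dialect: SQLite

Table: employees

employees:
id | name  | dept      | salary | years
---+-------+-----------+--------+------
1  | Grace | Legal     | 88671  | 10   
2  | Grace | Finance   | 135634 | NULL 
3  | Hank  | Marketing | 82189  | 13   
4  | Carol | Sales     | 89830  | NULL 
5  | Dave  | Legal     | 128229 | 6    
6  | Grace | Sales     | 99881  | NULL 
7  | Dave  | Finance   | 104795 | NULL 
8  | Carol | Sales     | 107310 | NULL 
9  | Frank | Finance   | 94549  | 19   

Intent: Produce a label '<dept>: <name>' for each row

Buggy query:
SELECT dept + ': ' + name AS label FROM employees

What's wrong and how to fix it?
Bug: SQLite uses || for string concatenation; + coerces text to numbers (yielding 0)

Fix: Replace + with || to concatenate text

Corrected query:
SELECT dept || ': ' || name AS label FROM employees

Result:
label          
---------------
Legal: Grace   
Finance: Grace 
Marketing: Hank
Sales: Carol   
Legal: Dave    
Sales: Grace   
Finance: Dave  
Sales: Carol   
Finance: Frank 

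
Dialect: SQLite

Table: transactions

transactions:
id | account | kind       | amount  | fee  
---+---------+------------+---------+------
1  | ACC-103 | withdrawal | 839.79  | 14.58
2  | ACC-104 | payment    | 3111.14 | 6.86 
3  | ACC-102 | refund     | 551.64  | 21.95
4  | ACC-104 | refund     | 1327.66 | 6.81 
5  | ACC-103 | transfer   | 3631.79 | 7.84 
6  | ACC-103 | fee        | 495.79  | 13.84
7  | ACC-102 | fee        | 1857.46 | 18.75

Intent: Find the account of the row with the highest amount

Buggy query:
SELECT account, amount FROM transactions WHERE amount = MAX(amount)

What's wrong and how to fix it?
Bug: WHERE is evaluated per row; an aggregate over the whole table isn't defined there

Fix: Use a subquery: WHERE amount = (SELECT MAX(amount) FROM transactions)

Corrected query:
SELECT account, amount FROM transactions WHERE amount = (SELECT MAX(amount) FROM transactions)

Result:
account | amount 
--------+--------
ACC-103 | 3631.79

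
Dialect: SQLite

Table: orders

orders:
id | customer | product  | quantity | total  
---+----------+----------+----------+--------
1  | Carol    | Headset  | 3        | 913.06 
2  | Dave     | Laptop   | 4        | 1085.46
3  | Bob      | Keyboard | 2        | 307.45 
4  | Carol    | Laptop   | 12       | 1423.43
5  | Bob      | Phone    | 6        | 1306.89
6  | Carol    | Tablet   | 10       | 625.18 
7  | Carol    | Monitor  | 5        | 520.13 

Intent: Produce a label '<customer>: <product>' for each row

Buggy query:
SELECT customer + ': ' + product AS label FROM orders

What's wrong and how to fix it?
Bug: '+' is numeric addition; on text columns SQLite converts them to 0 instead of concatenating

Fix: Use the || operator for string concatenation

Corrected query:
SELECT customer || ': ' || product AS label FROM orders

Result:
label         
--------------
Carol: Headset
Dave: Laptop  
Bob: Keyboard 
Carol: Laptop 
Bob: Phone    
Carol: Tablet 
Carol: Monitor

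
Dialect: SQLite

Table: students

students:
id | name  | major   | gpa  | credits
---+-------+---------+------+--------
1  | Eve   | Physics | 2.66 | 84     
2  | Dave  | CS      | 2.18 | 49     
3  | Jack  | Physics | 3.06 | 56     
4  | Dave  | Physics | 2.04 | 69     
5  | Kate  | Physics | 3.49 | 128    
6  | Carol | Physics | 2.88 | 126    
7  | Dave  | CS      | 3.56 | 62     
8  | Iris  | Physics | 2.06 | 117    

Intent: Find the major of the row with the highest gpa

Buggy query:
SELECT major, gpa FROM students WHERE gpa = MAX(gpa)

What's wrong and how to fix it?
Bug: WHERE is evaluated per row; an aggregate over the whole table isn't defined there

Fix: Wrap MAX in a scalar subquery so WHERE compares against a single value

Corrected query:
SELECT major, gpa FROM students WHERE gpa = (SELECT MAX(gpa) FROM students)

Result:
major | gpa 
------+-----
CS    | 3.56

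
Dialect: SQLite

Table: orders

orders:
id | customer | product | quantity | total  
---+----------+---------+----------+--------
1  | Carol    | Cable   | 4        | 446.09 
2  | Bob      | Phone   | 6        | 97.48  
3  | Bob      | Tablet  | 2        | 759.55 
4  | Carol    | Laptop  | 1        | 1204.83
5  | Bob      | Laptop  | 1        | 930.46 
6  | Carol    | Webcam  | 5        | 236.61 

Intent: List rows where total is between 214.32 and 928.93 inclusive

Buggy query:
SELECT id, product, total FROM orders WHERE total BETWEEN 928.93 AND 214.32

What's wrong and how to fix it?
Bug: The bounds are reversed; BETWEEN a AND b requires a <= b to match anything

Fix: Swap the bounds so the smaller value comes first

Corrected query:
SELECT id, product, total FROM orders WHERE total BETWEEN 214.32 AND 928.93

Result:
id | product | total 
---+---------+-------
1  | Cable   | 446.09
3  | Tablet  | 759.55
6  | Webcam  | 236.61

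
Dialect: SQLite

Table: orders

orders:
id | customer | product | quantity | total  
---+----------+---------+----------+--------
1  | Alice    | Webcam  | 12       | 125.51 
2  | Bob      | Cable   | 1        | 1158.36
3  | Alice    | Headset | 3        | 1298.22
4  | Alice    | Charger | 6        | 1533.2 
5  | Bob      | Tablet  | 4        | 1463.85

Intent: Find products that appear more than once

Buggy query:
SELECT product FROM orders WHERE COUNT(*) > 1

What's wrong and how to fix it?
Bug: COUNT(*) is an aggregate and cannot be used in WHERE

Fix: GROUP BY product, then filter groups with HAVING COUNT(*) > 1

Corrected query:
SELECT product FROM orders GROUP BY product HAVING COUNT(*) > 1

Result:
(no rows)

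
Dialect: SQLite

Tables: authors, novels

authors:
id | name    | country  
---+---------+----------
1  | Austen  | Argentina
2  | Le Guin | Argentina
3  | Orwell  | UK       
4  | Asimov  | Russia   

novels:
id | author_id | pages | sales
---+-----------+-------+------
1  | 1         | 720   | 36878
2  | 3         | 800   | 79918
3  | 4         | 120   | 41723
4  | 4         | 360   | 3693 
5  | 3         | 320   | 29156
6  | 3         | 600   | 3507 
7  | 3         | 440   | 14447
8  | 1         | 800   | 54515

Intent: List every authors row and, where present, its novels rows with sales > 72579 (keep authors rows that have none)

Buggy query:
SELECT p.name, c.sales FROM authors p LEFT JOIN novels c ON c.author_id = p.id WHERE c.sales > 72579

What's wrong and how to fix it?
Bug: A WHERE condition on the right-hand table after LEFT JOIN drops unmatched parents

Fix: Put 'c.sales > 72579' in the JOIN's ON clause instead of WHERE

Corrected query:
SELECT p.name, c.sales FROM authors p LEFT JOIN novels c ON c.author_id = p.id AND c.sales > 72579

Result:
name    | sales
--------+------
Austen  | NULL 
Le Guin | NULL 
Orwell  | 79918
Asimov  | NULL 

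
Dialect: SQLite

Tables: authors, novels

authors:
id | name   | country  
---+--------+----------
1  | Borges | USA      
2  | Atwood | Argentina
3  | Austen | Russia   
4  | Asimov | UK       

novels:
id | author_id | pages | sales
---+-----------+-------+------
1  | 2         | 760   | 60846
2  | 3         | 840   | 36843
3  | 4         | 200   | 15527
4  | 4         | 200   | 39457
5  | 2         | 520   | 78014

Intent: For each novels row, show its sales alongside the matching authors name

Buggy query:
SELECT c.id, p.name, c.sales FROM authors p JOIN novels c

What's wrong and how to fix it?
Bug: Missing join condition: each novels row is matched to all authors rows instead of just its own

Fix: Specify the join condition linking the foreign key to the parent id

Corrected query:
SELECT c.id, p.name, c.sales FROM authors p JOIN novels c ON c.author_id = p.id

Result:
id | name   | sales
---+--------+------
1  | Atwood | 60846
2  | Austen | 36843
3  | Asimov | 15527
4  | Asimov | 39457
5  | Atwood | 78014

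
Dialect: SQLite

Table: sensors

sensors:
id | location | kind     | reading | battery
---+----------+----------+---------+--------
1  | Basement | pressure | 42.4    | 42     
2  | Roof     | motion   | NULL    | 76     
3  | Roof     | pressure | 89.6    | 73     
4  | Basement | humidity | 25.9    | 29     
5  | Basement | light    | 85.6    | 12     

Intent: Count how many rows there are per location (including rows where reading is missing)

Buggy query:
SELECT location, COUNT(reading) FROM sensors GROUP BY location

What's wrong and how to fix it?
Bug: COUNT(reading) skips NULLs, so groups with missing reading are undercounted

Fix: Use COUNT(*) to count all rows regardless of NULL

Corrected query:
SELECT location, COUNT(*) FROM sensors GROUP BY location

Result:
location | COUNT(*)
---------+---------
Basement | 3       
Roof     | 2       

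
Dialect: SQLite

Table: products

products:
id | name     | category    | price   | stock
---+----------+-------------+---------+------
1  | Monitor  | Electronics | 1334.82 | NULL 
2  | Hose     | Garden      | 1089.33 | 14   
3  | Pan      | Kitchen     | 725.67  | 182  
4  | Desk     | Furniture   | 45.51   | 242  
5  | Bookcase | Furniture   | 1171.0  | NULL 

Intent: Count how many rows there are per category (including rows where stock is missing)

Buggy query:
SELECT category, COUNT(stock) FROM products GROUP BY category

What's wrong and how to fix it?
Bug: COUNT(column) counts non-NULL values only; rows with NULL stock aren't counted

Fix: Use COUNT(*) to count all rows regardless of NULL

Corrected query:
SELECT category, COUNT(*) FROM products GROUP BY category

Result:
category    | COUNT(*)
------------+---------
Electronics | 1       
Furniture   | 2       
Garden      | 1       
Kitchen     | 1       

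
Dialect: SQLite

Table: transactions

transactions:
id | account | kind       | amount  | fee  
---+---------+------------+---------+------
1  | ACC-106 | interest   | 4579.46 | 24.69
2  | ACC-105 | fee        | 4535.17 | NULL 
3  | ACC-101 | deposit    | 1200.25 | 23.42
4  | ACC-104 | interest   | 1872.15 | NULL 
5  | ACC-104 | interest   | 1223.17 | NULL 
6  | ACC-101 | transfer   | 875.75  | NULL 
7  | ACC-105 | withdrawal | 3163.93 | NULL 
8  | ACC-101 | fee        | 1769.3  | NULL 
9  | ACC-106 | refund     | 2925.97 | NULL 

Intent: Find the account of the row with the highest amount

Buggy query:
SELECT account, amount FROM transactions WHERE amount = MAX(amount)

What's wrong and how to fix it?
Bug: WHERE is evaluated per row; an aggregate over the whole table isn't defined there

Fix: Use a subquery: WHERE amount = (SELECT MAX(amount) FROM transactions)

Corrected query:
SELECT account, amount FROM transactions WHERE amount = (SELECT MAX(amount) FROM transactions)

Result:
account | amount 
--------+--------
ACC-106 | 4579.46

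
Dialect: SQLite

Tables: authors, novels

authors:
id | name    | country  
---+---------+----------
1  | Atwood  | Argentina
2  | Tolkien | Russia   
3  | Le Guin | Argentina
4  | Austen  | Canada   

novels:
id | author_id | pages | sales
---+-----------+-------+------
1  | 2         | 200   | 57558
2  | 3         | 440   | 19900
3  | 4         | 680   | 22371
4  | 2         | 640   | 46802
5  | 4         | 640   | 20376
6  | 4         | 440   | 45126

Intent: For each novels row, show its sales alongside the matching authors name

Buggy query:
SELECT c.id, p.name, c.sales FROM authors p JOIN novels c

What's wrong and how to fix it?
Bug: JOIN with no ON clause produces a cartesian product; every novels row pairs with every authors row

Fix: Add ON c.author_id = p.id to the JOIN

Corrected query:
SELECT c.id, p.name, c.sales FROM authors p JOIN novels c ON c.author_id = p.id

Result:
id | name    | sales
---+---------+------
1  | Tolkien | 57558
2  | Le Guin | 19900
3  | Austen  | 22371
4  | Tolkien | 46802
5  | Austen  | 20376
6  | Austen  | 45126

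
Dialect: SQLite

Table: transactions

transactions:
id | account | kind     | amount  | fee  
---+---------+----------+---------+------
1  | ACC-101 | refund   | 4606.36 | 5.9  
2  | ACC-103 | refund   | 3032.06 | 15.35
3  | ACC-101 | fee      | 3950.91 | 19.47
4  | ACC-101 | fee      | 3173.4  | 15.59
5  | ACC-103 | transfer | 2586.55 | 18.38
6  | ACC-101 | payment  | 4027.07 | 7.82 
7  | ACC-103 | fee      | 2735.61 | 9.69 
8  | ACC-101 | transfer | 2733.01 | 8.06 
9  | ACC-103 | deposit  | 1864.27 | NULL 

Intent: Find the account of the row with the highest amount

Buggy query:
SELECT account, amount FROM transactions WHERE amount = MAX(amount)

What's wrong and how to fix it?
Bug: MAX(amount) is an aggregate and cannot be used directly in WHERE

Fix: Wrap MAX in a scalar subquery so WHERE compares against a single value

Corrected query:
SELECT account, amount FROM transactions WHERE amount = (SELECT MAX(amount) FROM transactions)

Result:
account | amount 
--------+--------
ACC-101 | 4606.36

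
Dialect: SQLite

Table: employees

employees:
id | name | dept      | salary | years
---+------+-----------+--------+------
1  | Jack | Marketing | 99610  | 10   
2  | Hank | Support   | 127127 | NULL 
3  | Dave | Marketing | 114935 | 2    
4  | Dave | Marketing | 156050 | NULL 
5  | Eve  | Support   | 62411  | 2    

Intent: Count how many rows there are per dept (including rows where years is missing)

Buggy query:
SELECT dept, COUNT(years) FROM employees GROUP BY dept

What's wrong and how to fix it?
Bug: COUNT(years) skips NULLs, so groups with missing years are undercounted

Fix: Use COUNT(*) to count all rows regardless of NULL

Corrected query:
SELECT dept, COUNT(*) FROM employees GROUP BY dept

Result:
dept      | COUNT(*)
----------+---------
Marketing | 3       
Support   | 2       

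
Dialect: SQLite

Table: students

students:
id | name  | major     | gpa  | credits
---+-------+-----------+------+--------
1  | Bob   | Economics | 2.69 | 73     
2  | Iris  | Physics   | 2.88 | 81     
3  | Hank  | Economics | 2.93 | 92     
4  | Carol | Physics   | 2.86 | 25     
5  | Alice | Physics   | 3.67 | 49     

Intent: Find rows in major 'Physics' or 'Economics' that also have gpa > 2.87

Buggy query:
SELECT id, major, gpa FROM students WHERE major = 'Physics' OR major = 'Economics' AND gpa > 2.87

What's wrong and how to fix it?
Bug: AND binds tighter than OR, so this parses as major = 'Physics' OR (major = 'Economics' AND gpa > 2.87)

Fix: Add parentheses around the OR so the AND applies to both alternatives

Corrected query:
SELECT id, major, gpa FROM students WHERE (major = 'Physics' OR major = 'Economics') AND gpa > 2.87

Result:
id | major     | gpa 
---+-----------+-----
2  | Physics   | 2.88
3  | Economics | 2.93
5  | Physics   | 3.67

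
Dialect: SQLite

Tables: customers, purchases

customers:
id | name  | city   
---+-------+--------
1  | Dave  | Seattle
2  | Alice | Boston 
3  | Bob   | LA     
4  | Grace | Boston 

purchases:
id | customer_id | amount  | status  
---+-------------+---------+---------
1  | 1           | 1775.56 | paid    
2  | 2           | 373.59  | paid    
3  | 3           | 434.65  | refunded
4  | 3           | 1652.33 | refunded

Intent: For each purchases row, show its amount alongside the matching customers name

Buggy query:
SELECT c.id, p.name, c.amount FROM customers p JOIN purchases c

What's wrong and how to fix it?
Bug: JOIN with no ON clause produces a cartesian product; every purchases row pairs with every customers row

Fix: Add ON c.customer_id = p.id to the JOIN

Corrected query:
SELECT c.id, p.name, c.amount FROM customers p JOIN purchases c ON c.customer_id = p.id

Result:
id | name  | amount 
---+-------+--------
1  | Dave  | 1775.56
2  | Alice | 373.59 
3  | Bob   | 434.65 
4  | Bob   | 1652.33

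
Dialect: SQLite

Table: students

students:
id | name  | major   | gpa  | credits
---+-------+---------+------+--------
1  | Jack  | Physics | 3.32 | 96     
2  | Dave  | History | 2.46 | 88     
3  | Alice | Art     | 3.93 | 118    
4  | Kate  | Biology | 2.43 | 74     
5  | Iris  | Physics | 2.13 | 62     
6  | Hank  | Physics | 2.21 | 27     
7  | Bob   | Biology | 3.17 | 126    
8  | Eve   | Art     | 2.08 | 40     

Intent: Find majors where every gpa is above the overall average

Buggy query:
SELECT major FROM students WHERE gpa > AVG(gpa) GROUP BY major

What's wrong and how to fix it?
Bug: WHERE evaluates per row before aggregation, so AVG() is unavailable

Fix: Use a subquery for AVG and a HAVING MIN(...) filter so the condition holds for every row in the group

Corrected query:
SELECT major FROM students GROUP BY major HAVING MIN(gpa) > (SELECT AVG(gpa) FROM students)

Result:
(no rows)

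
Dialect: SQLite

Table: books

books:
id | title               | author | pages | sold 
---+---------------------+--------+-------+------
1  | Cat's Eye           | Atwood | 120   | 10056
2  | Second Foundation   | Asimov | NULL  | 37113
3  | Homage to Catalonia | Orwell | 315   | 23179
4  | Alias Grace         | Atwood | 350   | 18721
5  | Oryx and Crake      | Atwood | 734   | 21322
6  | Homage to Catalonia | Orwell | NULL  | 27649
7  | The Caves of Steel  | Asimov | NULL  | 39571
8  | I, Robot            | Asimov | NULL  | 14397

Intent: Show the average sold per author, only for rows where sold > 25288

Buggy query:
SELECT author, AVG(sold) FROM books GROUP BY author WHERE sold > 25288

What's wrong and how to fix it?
Bug: Row-level WHERE must come before GROUP BY in the clause order

Fix: Place WHERE between FROM and GROUP BY

Corrected query:
SELECT author, AVG(sold) FROM books WHERE sold > 25288 GROUP BY author

Result:
author | AVG(sold)
-------+----------
Asimov | 38342    
Orwell | 27649    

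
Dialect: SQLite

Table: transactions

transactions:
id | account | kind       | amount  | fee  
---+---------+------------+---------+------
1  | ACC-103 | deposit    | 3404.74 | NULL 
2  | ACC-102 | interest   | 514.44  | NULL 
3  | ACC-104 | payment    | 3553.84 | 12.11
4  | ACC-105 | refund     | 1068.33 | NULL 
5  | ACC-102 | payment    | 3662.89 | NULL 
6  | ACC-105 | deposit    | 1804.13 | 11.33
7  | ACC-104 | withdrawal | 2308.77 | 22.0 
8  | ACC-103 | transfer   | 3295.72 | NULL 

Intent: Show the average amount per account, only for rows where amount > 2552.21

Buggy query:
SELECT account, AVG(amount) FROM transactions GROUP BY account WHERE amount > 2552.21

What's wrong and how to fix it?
Bug: Row-level WHERE must come before GROUP BY in the clause order

Fix: Place WHERE between FROM and GROUP BY

Corrected query:
SELECT account, AVG(amount) FROM transactions WHERE amount > 2552.21 GROUP BY account

Result:
account | AVG(amount)
--------+------------
ACC-102 | 3662.89    
ACC-103 | 3350.23    
ACC-104 | 3553.84    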